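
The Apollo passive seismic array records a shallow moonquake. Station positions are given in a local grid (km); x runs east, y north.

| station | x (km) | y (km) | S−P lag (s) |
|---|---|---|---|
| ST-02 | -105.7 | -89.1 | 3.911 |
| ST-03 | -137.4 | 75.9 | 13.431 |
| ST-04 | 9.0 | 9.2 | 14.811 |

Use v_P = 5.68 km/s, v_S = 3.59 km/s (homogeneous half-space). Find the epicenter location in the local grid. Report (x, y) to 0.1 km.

x ≈ -120.9 km, y ≈ -54.1 km

Distance from S−P lag: d = Δt · v_P v_S / (v_P − v_S) = Δt · (5.68·3.59)/(5.68−3.59) ≈ 9.7566·Δt.
So d_ST-02 = 38.16, d_ST-03 = 131.04, d_ST-04 = 144.50 km.
Circle about each station: (x + 105.7)² + (y + 89.1)² = 38.16²; (x + 137.4)² + (y − 75.9)² = 131.04²; (x − 9.0)² + (y − 9.2)² = 144.50².
Subtracting the ST-02 equation from the ST-03 and ST-04 equations removes the quadratic terms:
-63.4 x + 330.0 y = -10187.03
229.4 x + 196.6 y = -38369.72
Solving the 2×2 system: x ≈ -120.9, y ≈ -54.1 km.
Check against ST-02 (with the unrounded x, y): √((x + 105.7)²+(y + 89.1)²) = 38.16 ≈ 38.16 km. ✓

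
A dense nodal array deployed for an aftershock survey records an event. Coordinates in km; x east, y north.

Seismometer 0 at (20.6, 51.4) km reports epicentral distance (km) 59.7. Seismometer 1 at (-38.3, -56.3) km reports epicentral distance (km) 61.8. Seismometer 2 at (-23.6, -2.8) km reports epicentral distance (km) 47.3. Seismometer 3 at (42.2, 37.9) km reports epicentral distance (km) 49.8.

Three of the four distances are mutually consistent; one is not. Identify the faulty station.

Solve using three stations at a time. Using Seismometer 0, Seismometer 2, Seismometer 3 (subtract circle equations pairwise → linear system) gives (x, y) ≈ (23.4, -8.3).
Distances from that point to each station vs reported:
  Seismometer 0: calculated 59.7 vs reported 59.7 → residual 0.0 km
  Seismometer 1: calculated 78.2 vs reported 61.8 → residual 16.4 km
  Seismometer 2: calculated 47.3 vs reported 47.3 → residual 0.0 km
  Seismometer 3: calculated 49.8 vs reported 49.8 → residual 0.0 km
Seismometer 0, Seismometer 2, Seismometer 3 are mutually consistent (residuals ≈ 0); Seismometer 1 is off by 16.4 km.

Seismometer 1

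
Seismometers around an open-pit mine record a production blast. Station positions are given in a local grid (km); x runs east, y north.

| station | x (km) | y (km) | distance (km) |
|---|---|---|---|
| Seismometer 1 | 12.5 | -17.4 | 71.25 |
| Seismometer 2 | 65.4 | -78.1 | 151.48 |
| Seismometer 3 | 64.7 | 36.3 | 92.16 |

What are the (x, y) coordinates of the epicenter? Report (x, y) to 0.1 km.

x ≈ -27.3 km, y ≈ 41.7 km

Circle about each station: (x − 12.5)² + (y + 17.4)² = 71.25²; (x − 65.4)² + (y + 78.1)² = 151.48²; (x − 64.7)² + (y − 36.3)² = 92.16².
Subtracting pairs of circle equations eliminates x²+y² and gives linear equations (the radical axes):
105.8 x − 121.4 y = -7951.87
104.4 x + 107.4 y = 1627.87
Solving the 2×2 system: x ≈ -27.3, y ≈ 41.7 km.
Check against Seismometer 1 (with the unrounded x, y): √((x − 12.5)²+(y + 17.4)²) = 71.26 ≈ 71.25 km. ✓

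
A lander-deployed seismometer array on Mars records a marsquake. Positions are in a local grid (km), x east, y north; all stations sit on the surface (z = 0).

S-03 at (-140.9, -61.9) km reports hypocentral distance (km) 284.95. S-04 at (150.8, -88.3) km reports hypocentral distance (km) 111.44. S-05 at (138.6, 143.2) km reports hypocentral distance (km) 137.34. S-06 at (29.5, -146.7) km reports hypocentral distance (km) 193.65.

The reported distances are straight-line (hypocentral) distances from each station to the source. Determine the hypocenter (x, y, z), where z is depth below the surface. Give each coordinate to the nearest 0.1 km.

(130.8, 12.8, 42.4)

Each station gives a sphere (x−x_i)² + (y−y_i)² + z² = d_i² (stations at z=0).
Subtracting the S-03 sphere from S-04 and S-05: z² cancels, leaving linear equations in x and y:
583.4 x − 52.8 y = 75630.74
559.0 x + 410.2 y = 78366.01
Solving: x ≈ 130.796, y ≈ 12.801 km (keep extra digits for the depth step; rounded: 130.8, 12.8).
Then from the S-03 sphere: z² = 284.95² − (x + 140.9)² − (y + 61.9)² with x = 130.796, y = 12.801, so z ≈ 42.397 ≈ 42.4 km.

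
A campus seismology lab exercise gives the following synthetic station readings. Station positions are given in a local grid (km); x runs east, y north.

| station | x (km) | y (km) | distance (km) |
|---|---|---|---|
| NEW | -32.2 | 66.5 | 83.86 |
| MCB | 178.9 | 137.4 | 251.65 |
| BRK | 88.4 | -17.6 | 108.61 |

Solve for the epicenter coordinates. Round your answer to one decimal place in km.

Circle about each station: (x + 32.2)² + (y − 66.5)² = 83.86²; (x − 178.9)² + (y − 137.4)² = 251.65²; (x − 88.4)² + (y + 17.6)² = 108.61².
Subtracting pairs of circle equations eliminates x²+y² and gives linear equations (the radical axes):
422.2 x + 141.8 y = -10870.34
241.2 x − 168.2 y = -2098.40
Solving the 2×2 system: x ≈ -20.2, y ≈ -16.5 km.

(-20.2, -16.5)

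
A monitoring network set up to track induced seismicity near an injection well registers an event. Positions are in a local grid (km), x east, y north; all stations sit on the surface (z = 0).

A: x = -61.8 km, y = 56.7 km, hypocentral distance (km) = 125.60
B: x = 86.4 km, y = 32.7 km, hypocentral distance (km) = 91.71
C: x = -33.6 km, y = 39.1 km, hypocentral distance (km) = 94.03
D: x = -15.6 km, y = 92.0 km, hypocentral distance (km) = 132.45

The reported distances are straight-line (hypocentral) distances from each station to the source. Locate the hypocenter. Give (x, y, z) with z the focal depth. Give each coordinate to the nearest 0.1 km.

Each station gives a sphere (x−x_i)² + (y−y_i)² + z² = d_i² (stations at z=0).
Subtracting the A sphere from B and C: z² cancels, leaving linear equations in x and y:
296.4 x − 48.0 y = 8864.76
56.4 x − 35.2 y = 2557.36
Solving: x ≈ 24.500, y ≈ -33.397 km (keep extra digits for the depth step; rounded: 24.5, -33.4).
Then from the A sphere: z² = 125.60² − (x + 61.8)² − (y − 56.7)² with x = 24.500, y = -33.397, so z ≈ 14.498 ≈ 14.5 km.

x ≈ 24.5 km, y ≈ -33.4 km, depth ≈ 14.5 km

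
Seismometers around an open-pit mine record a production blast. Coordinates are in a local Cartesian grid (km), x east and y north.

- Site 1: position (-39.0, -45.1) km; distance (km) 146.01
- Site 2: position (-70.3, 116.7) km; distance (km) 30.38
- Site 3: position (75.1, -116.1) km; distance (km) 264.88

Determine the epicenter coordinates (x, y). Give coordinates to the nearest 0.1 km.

-88.4 km east, 92.3 km north

Circle about each station: (x + 39.0)² + (y + 45.1)² = 146.01²; (x + 70.3)² + (y − 116.7)² = 30.38²; (x − 75.1)² + (y + 116.1)² = 264.88².
Subtracting pairs of circle equations eliminates x²+y² and gives linear equations (the radical axes):
-62.6 x + 323.6 y = 35401.95
228.2 x − 142.0 y = -33278.28
Solving the 2×2 system: x ≈ -88.4, y ≈ 92.3 km.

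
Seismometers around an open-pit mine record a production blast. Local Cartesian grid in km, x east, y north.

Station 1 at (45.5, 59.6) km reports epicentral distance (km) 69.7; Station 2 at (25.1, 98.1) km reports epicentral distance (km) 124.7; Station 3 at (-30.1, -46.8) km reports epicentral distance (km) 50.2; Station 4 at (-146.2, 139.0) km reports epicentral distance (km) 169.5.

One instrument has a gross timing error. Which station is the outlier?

Station 1

Solve using three stations at a time. Using Station 2, Station 3, Station 4 (subtract circle equations pairwise → linear system) gives (x, y) ≈ (-50.6, -1.0).
Distances from that point to each station vs reported:
  Station 1: calculated 113.6 vs reported 69.7 → residual 43.9 km
  Station 2: calculated 124.7 vs reported 124.7 → residual 0.0 km
  Station 3: calculated 50.2 vs reported 50.2 → residual 0.0 km
  Station 4: calculated 169.5 vs reported 169.5 → residual 0.0 km
Station 2, Station 3, Station 4 are mutually consistent (residuals ≈ 0); Station 1 is off by 43.9 km.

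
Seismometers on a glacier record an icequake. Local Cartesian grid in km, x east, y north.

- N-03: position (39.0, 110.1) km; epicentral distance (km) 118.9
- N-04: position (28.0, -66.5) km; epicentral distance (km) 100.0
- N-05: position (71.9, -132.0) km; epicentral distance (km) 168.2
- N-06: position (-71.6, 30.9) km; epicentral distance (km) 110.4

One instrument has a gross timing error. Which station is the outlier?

Solve using three stations at a time. Using N-04, N-05, N-06 (subtract circle equations pairwise → linear system) gives (x, y) ≈ (38.7, 32.8).
Distances from that point to each station vs reported:
  N-03: calculated 77.3 vs reported 118.9 → residual 41.6 km
  N-04: calculated 99.9 vs reported 100.0 → residual 0.1 km
  N-05: calculated 168.2 vs reported 168.2 → residual 0.0 km
  N-06: calculated 110.3 vs reported 110.4 → residual 0.1 km
N-04, N-05, N-06 are mutually consistent (residuals ≈ 0); N-03 is off by 41.6 km.

N-03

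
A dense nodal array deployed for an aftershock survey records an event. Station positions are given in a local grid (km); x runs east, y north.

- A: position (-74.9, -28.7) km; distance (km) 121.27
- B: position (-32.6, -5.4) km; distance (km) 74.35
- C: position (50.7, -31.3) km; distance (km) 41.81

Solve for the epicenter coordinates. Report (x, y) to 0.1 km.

(40.3, 9.2)

Circle about each station: (x + 74.9)² + (y + 28.7)² = 121.27²; (x + 32.6)² + (y + 5.4)² = 74.35²; (x − 50.7)² + (y + 31.3)² = 41.81².
Subtracting the A equation from the B and C equations removes the quadratic terms:
84.6 x + 46.6 y = 3836.71
251.2 x − 5.2 y = 10074.82
Solving the 2×2 system: x ≈ 40.3, y ≈ 9.2 km.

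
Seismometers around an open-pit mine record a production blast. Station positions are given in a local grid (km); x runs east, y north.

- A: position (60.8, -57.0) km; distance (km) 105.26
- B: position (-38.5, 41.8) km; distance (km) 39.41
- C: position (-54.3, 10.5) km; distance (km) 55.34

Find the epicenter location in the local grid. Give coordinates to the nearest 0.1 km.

Circle about each station: (x − 60.8)² + (y + 57.0)² = 105.26²; (x + 38.5)² + (y − 41.8)² = 39.41²; (x + 54.3)² + (y − 10.5)² = 55.34².
Subtracting the A equation from the B and C equations removes the quadratic terms:
-198.6 x + 197.6 y = 5810.37
-230.2 x + 135.0 y = 4130.25
Solving the 2×2 system: x ≈ -1.7, y ≈ 27.7 km.

x ≈ -1.7 km, y ≈ 27.7 km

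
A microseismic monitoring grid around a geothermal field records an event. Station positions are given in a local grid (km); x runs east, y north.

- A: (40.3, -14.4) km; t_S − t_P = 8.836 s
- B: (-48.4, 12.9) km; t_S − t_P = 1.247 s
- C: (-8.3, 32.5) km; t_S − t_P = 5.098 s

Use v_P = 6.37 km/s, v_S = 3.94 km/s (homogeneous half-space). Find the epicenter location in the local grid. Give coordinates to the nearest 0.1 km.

(-49.8, 0.1)

Distance from S−P lag: d = Δt · v_P v_S / (v_P − v_S) = Δt · (6.37·3.94)/(6.37−3.94) ≈ 10.3283·Δt.
So d_A = 91.26, d_B = 12.88, d_C = 52.65 km.
Circle about each station: (x − 40.3)² + (y + 14.4)² = 91.26²; (x + 48.4)² + (y − 12.9)² = 12.88²; (x + 8.3)² + (y − 32.5)² = 52.65².
Subtracting the A equation from the B and C equations removes the quadratic terms:
-177.4 x + 54.6 y = 8840.01
-97.2 x + 93.8 y = 4850.06
Solving the 2×2 system: x ≈ -49.8, y ≈ 0.1 km.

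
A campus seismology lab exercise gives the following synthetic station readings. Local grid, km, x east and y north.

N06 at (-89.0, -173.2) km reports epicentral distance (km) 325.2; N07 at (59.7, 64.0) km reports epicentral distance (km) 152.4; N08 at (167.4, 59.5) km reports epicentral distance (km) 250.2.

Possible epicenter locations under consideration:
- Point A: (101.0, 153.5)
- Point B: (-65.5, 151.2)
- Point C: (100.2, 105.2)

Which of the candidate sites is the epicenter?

For each candidate, compare |candidate − station| to the reported distance:
Point A: residuals N06 52.7, N07 53.8, N08 135.1 → max 135.1 km
Point B: residuals N06 0.1, N07 0.2, N08 0.1 → max 0.2 km
Point C: residuals N06 11.4, N07 94.6, N08 168.9 → max 168.9 km
Only Point B has all residuals ≈ 0.

Point B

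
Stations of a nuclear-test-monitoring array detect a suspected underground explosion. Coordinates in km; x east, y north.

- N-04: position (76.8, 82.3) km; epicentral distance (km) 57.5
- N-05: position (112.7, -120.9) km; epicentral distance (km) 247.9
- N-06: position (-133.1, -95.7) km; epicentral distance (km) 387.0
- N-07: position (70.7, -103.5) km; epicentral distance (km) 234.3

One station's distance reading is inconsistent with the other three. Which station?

N-06

Solve using three stations at a time. Using N-04, N-05, N-07 (subtract circle equations pairwise → linear system) gives (x, y) ≈ (112.7, 127.0).
Distances from that point to each station vs reported:
  N-04: calculated 57.3 vs reported 57.5 → residual 0.2 km
  N-05: calculated 247.9 vs reported 247.9 → residual 0.0 km
  N-06: calculated 331.7 vs reported 387.0 → residual 55.3 km
  N-07: calculated 234.3 vs reported 234.3 → residual 0.0 km
N-04, N-05, N-07 are mutually consistent (residuals ≈ 0); N-06 is off by 55.3 km.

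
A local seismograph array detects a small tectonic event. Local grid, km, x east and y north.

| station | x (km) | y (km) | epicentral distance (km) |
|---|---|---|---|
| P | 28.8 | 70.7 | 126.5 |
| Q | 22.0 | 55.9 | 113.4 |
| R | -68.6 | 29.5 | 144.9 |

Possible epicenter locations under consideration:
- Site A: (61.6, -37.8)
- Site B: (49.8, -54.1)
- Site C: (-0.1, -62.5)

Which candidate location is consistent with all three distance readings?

For each candidate, compare |candidate − station| to the reported distance:
Site A: residuals P 13.2, Q 11.7, R 1.7 → max 13.2 km
Site B: residuals P 0.1, Q 0.1, R 0.0 → max 0.1 km
Site C: residuals P 9.8, Q 7.0, R 30.2 → max 30.2 km
Only Site B has all residuals ≈ 0.

Site B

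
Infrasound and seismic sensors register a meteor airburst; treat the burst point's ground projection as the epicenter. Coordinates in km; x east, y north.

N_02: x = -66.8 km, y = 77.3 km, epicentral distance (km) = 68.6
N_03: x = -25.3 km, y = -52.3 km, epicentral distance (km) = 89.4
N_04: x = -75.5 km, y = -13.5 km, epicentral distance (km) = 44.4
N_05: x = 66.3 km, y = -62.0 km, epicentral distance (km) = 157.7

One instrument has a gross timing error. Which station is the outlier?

Solve using three stations at a time. Using N_03, N_04, N_05 (subtract circle equations pairwise → linear system) gives (x, y) ≈ (-62.5, 29.0).
Distances from that point to each station vs reported:
  N_02: calculated 48.5 vs reported 68.6 → residual 20.1 km
  N_03: calculated 89.4 vs reported 89.4 → residual 0.0 km
  N_04: calculated 44.5 vs reported 44.4 → residual 0.1 km
  N_05: calculated 157.7 vs reported 157.7 → residual 0.0 km
N_03, N_04, N_05 are mutually consistent (residuals ≈ 0); N_02 is off by 20.1 km.

N_02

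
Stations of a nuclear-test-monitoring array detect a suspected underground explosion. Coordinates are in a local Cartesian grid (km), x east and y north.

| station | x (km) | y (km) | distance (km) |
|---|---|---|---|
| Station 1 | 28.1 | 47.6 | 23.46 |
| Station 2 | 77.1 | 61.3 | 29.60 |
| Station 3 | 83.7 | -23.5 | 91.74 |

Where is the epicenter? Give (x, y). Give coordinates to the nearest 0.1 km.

Circle about each station: (x − 28.1)² + (y − 47.6)² = 23.46²; (x − 77.1)² + (y − 61.3)² = 29.60²; (x − 83.7)² + (y + 23.5)² = 91.74².
Subtracting pairs of circle equations eliminates x²+y² and gives linear equations (the radical axes):
98.0 x + 27.4 y = 6320.94
111.2 x − 142.2 y = -3363.29
Solving the 2×2 system: x ≈ 47.5, y ≈ 60.8 km.

(47.5, 60.8)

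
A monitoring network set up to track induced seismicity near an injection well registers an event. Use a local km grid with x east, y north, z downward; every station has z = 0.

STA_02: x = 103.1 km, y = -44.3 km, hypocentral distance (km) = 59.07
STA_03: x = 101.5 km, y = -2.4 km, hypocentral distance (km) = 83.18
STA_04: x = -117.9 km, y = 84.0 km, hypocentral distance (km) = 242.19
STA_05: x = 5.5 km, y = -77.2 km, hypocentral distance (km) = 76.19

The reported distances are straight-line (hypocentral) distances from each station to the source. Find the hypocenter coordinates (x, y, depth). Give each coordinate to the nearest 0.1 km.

x ≈ 67.8 km, y ≈ -65.6 km, depth ≈ 42.3 km

Each station gives a sphere (x−x_i)² + (y−y_i)² + z² = d_i² (stations at z=0).
Subtracting the STA_02 sphere from STA_03 and STA_04: z² cancels, leaving linear equations in x and y:
-3.2 x + 83.8 y = -5713.74
-442.0 x + 256.6 y = -46802.42
Solving: x ≈ 67.808, y ≈ -65.594 km (keep extra digits for the depth step; rounded: 67.8, -65.6).
Then from the STA_02 sphere: z² = 59.07² − (x − 103.1)² − (y + 44.3)² with x = 67.808, y = -65.594, so z ≈ 42.312 ≈ 42.3 km.
Check against STA_05 (with the unrounded solution): distance 76.21 ≈ 76.19 km. ✓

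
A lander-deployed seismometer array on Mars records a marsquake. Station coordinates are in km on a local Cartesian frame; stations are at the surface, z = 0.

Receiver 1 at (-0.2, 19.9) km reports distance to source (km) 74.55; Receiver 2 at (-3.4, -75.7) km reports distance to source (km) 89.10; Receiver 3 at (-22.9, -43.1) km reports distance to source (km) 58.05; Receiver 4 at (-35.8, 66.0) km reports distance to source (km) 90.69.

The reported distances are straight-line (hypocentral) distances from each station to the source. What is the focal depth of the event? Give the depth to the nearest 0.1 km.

Each station gives a sphere (x−x_i)² + (y−y_i)² + z² = d_i² (stations at z=0).
Subtracting the Receiver 1 sphere from Receiver 2 and Receiver 3: z² cancels, leaving linear equations in x and y:
-6.4 x − 191.2 y = 2964.89
-45.4 x − 126.0 y = 4173.87
Solving: x ≈ -53.907, y ≈ -13.702 km (keep extra digits for the depth step; rounded: -53.9, -13.7).
Then from the Receiver 1 sphere: z² = 74.55² − (x + 0.2)² − (y − 19.9)² with x = -53.907, y = -13.702, so z ≈ 39.296 ≈ 39.3 km.

depth ≈ 39.3 km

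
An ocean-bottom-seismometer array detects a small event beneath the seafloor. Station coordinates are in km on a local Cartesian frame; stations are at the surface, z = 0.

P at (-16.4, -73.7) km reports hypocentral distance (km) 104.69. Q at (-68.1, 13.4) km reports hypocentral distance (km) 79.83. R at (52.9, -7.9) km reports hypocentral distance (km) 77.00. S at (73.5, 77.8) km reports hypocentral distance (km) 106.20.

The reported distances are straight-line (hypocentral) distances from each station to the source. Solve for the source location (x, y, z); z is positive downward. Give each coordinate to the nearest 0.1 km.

Each station gives a sphere (x−x_i)² + (y−y_i)² + z² = d_i² (stations at z=0).
Subtracting the P sphere from Q and R: z² cancels, leaving linear equations in x and y:
-103.4 x + 174.2 y = 3703.69
138.6 x + 131.6 y = 2191.17
Solving: x ≈ -2.800, y ≈ 19.599 km (keep extra digits for the depth step; rounded: -2.8, 19.6).
Then from the P sphere: z² = 104.69² − (x + 16.4)² − (y + 73.7)² with x = -2.800, y = 19.599, so z ≈ 45.501 ≈ 45.5 km.

x ≈ -2.8 km, y ≈ 19.6 km, depth ≈ 45.5 km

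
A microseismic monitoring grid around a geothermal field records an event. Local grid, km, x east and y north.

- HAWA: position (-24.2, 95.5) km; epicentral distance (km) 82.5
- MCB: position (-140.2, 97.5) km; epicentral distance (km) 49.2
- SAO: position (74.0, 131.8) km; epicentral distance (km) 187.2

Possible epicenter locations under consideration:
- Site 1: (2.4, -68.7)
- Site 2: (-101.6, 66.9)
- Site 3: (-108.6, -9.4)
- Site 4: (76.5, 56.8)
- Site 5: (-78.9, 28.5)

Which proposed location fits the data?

For each candidate, compare |candidate − station| to the reported distance:
Site 1: residuals HAWA 83.8, MCB 169.8, SAO 25.7 → max 169.8 km
Site 2: residuals HAWA 0.0, MCB 0.1, SAO 0.0 → max 0.1 km
Site 3: residuals HAWA 52.1, MCB 62.3, SAO 43.6 → max 62.3 km
Site 4: residuals HAWA 25.4, MCB 171.3, SAO 112.2 → max 171.3 km
Site 5: residuals HAWA 4.0, MCB 43.1, SAO 2.7 → max 43.1 km
Only Site 2 has all residuals ≈ 0.

Site 2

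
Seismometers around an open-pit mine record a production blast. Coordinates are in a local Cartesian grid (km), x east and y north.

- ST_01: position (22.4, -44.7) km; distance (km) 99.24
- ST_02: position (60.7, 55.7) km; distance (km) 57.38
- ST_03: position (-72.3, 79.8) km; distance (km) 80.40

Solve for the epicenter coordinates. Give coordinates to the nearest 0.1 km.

Circle about each station: (x − 22.4)² + (y + 44.7)² = 99.24²; (x − 60.7)² + (y − 55.7)² = 57.38²; (x + 72.3)² + (y − 79.8)² = 80.40².
Subtracting pairs of circle equations eliminates x²+y² and gives linear equations (the radical axes):
76.6 x + 200.8 y = 10843.24
-189.4 x + 249.0 y = 12479.90
Solving the 2×2 system: x ≈ 3.4, y ≈ 52.7 km.
Check against ST_01 (with the unrounded x, y): √((x − 22.4)²+(y + 44.7)²) = 99.24 ≈ 99.24 km. ✓

x ≈ 3.4 km, y ≈ 52.7 km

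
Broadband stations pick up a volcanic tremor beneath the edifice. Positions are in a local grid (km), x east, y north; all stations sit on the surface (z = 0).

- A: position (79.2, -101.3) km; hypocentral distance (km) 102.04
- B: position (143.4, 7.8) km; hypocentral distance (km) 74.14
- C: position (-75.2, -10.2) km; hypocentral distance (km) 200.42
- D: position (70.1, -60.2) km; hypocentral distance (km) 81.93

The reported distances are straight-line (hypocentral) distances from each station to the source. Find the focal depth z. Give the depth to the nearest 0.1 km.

depth ≈ 59.4 km

Each station gives a sphere (x−x_i)² + (y−y_i)² + z² = d_i² (stations at z=0).
Subtracting the A sphere from B and C: z² cancels, leaving linear equations in x and y:
128.4 x + 218.2 y = 9005.49
-308.8 x + 182.2 y = -40531.26
Solving: x ≈ 115.503, y ≈ -26.696 km (keep extra digits for the depth step; rounded: 115.5, -26.7).
Then from the A sphere: z² = 102.04² − (x − 79.2)² − (y + 101.3)² with x = 115.503, y = -26.696, so z ≈ 59.401 ≈ 59.4 km.
Check against D (with the unrounded solution): distance 81.93 ≈ 81.93 km. ✓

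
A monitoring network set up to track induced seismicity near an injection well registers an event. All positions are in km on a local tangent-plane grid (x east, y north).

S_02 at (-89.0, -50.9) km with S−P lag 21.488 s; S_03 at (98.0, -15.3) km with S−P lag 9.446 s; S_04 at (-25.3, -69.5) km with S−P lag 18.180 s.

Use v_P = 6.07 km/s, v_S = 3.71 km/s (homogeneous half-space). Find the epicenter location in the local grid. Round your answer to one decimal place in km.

(75.2, 71.9)

Distance from S−P lag: d = Δt · v_P v_S / (v_P − v_S) = Δt · (6.07·3.71)/(6.07−3.71) ≈ 9.5422·Δt.
So d_S_02 = 205.04, d_S_03 = 90.14, d_S_04 = 173.48 km.
Circle about each station: (x + 89.0)² + (y + 50.9)² = 205.04²; (x − 98.0)² + (y + 15.3)² = 90.14²; (x + 25.3)² + (y + 69.5)² = 173.48².
Subtracting pairs of circle equations eliminates x²+y² and gives linear equations (the radical axes):
374.0 x + 71.2 y = 33242.46
127.4 x − 37.2 y = 6904.62
Solving the 2×2 system: x ≈ 75.2, y ≈ 71.9 km.
Check against S_02 (with the unrounded x, y): √((x + 89.0)²+(y + 50.9)²) = 205.04 ≈ 205.04 km. ✓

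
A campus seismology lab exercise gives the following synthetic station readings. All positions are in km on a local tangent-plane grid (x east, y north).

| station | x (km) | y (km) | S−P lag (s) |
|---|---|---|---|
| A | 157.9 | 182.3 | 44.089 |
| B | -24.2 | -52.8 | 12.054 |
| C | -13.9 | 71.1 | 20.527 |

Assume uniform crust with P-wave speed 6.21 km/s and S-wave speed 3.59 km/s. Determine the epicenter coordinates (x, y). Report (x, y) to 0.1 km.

x ≈ -126.3 km, y ≈ -62.6 km

Distance from S−P lag: d = Δt · v_P v_S / (v_P − v_S) = Δt · (6.21·3.59)/(6.21−3.59) ≈ 8.5091·Δt.
So d_A = 375.16, d_B = 102.57, d_C = 174.67 km.
Circle about each station: (x − 157.9)² + (y − 182.3)² = 375.16²; (x + 24.2)² + (y + 52.8)² = 102.57²; (x + 13.9)² + (y − 71.1)² = 174.67².
Subtracting the A equation from the B and C equations removes the quadratic terms:
-364.2 x − 470.2 y = 75432.20
-343.6 x − 222.4 y = 57318.14
Solving the 2×2 system: x ≈ -126.3, y ≈ -62.6 km.
Check against A (with the unrounded x, y): √((x − 157.9)²+(y − 182.3)²) = 375.16 ≈ 375.16 km. ✓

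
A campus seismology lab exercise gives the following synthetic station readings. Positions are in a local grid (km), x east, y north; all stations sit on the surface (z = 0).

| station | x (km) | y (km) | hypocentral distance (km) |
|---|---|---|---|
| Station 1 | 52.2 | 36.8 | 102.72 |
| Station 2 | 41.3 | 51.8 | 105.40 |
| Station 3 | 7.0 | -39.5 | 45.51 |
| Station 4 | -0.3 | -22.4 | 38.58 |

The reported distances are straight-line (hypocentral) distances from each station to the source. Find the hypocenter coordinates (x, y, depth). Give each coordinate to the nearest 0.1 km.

Each station gives a sphere (x−x_i)² + (y−y_i)² + z² = d_i² (stations at z=0).
Subtracting the Station 1 sphere from Station 2 and Station 3: z² cancels, leaving linear equations in x and y:
-21.8 x + 30.0 y = -247.91
-90.4 x − 152.6 y = 6010.41
Solving: x ≈ -23.595, y ≈ -25.409 km (keep extra digits for the depth step; rounded: -23.6, -25.4).
Then from the Station 1 sphere: z² = 102.72² − (x − 52.2)² − (y − 36.8)² with x = -23.595, y = -25.409, so z ≈ 30.603 ≈ 30.6 km.

x ≈ -23.6 km, y ≈ -25.4 km, depth ≈ 30.6 km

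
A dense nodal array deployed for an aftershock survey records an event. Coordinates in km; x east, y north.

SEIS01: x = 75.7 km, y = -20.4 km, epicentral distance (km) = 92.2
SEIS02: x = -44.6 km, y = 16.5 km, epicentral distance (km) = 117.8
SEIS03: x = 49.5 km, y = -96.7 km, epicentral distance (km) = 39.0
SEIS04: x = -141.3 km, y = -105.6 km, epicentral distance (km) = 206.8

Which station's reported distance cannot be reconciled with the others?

SEIS04

Solve using three stations at a time. Using SEIS01, SEIS02, SEIS03 (subtract circle equations pairwise → linear system) gives (x, y) ≈ (11.8, -86.9).
Distances from that point to each station vs reported:
  SEIS01: calculated 92.2 vs reported 92.2 → residual 0.0 km
  SEIS02: calculated 117.8 vs reported 117.8 → residual 0.0 km
  SEIS03: calculated 38.9 vs reported 39.0 → residual 0.1 km
  SEIS04: calculated 154.3 vs reported 206.8 → residual 52.5 km
SEIS01, SEIS02, SEIS03 are mutually consistent (residuals ≈ 0); SEIS04 is off by 52.5 km.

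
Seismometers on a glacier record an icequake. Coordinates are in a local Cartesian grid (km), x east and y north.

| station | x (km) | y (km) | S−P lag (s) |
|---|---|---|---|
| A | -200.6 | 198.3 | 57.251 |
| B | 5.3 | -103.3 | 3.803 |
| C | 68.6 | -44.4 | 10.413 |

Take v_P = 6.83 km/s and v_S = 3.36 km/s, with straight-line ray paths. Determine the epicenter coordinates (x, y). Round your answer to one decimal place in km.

Distance from S−P lag: d = Δt · v_P v_S / (v_P − v_S) = Δt · (6.83·3.36)/(6.83−3.36) ≈ 6.6135·Δt.
So d_A = 378.63, d_B = 25.15, d_C = 68.87 km.
Circle about each station: (x + 200.6)² + (y − 198.3)² = 378.63²; (x − 5.3)² + (y + 103.3)² = 25.15²; (x − 68.6)² + (y + 44.4)² = 68.87².
Subtracting the A equation from the B and C equations removes the quadratic terms:
411.8 x − 603.2 y = 73863.88
538.4 x − 485.4 y = 65731.67
Solving the 2×2 system: x ≈ 30.4, y ≈ -101.7 km.

x ≈ 30.4 km, y ≈ -101.7 km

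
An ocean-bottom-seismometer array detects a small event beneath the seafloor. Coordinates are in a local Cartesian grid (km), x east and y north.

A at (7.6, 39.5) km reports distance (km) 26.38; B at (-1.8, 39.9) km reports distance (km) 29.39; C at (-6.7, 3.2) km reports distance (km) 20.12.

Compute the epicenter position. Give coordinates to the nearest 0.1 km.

x ≈ 10.7 km, y ≈ 13.3 km

Circle about each station: (x − 7.6)² + (y − 39.5)² = 26.38²; (x + 1.8)² + (y − 39.9)² = 29.39²; (x + 6.7)² + (y − 3.2)² = 20.12².
Subtracting the A equation from the B and C equations removes the quadratic terms:
-18.8 x + 0.8 y = -190.63
-28.6 x − 72.6 y = -1271.79
Solving the 2×2 system: x ≈ 10.7, y ≈ 13.3 km.
Check against A (with the unrounded x, y): √((x − 7.6)²+(y − 39.5)²) = 26.38 ≈ 26.38 km. ✓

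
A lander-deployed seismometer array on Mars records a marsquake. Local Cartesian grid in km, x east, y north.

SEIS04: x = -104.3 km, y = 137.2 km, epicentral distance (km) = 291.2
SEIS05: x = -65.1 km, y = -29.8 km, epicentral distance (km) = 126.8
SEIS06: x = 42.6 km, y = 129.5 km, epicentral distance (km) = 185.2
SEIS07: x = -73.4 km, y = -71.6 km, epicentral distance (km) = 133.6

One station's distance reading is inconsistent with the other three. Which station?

SEIS04

Solve using three stations at a time. Using SEIS05, SEIS06, SEIS07 (subtract circle equations pairwise → linear system) gives (x, y) ≈ (59.3, -55.0).
Distances from that point to each station vs reported:
  SEIS04: calculated 252.4 vs reported 291.2 → residual 38.8 km
  SEIS05: calculated 127.0 vs reported 126.8 → residual 0.2 km
  SEIS06: calculated 185.3 vs reported 185.2 → residual 0.1 km
  SEIS07: calculated 133.7 vs reported 133.6 → residual 0.1 km
SEIS05, SEIS06, SEIS07 are mutually consistent (residuals ≈ 0); SEIS04 is off by 38.8 km.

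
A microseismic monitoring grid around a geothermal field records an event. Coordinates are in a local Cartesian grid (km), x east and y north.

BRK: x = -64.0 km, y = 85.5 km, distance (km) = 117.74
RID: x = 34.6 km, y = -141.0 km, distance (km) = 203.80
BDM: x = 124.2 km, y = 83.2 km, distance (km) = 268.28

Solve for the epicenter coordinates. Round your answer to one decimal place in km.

Circle about each station: (x + 64.0)² + (y − 85.5)² = 117.74²; (x − 34.6)² + (y + 141.0)² = 203.80²; (x − 124.2)² + (y − 83.2)² = 268.28².
Subtracting the BRK equation from the RID and BDM equations removes the quadratic terms:
197.2 x − 453.0 y = -17999.82
376.4 x − 4.6 y = -47169.82
Solving the 2×2 system: x ≈ -125.5, y ≈ -14.9 km.

(-125.5, -14.9)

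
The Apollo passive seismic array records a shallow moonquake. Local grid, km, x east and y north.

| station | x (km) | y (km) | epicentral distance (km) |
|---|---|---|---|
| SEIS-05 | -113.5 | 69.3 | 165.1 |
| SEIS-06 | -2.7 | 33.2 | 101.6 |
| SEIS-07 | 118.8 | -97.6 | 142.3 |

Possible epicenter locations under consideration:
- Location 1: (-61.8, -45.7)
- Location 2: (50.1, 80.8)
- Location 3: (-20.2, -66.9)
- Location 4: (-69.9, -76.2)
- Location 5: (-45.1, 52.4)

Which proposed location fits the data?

Location 3

For each candidate, compare |candidate − station| to the reported distance:
Location 1: residuals SEIS-05 39.0, SEIS-06 3.0, SEIS-07 45.6 → max 45.6 km
Location 2: residuals SEIS-05 1.1, SEIS-06 30.5, SEIS-07 48.9 → max 48.9 km
Location 3: residuals SEIS-05 0.0, SEIS-06 0.0, SEIS-07 0.0 → max 0.0 km
Location 4: residuals SEIS-05 13.2, SEIS-06 26.8, SEIS-07 47.6 → max 47.6 km
Location 5: residuals SEIS-05 94.6, SEIS-06 55.1, SEIS-07 79.9 → max 94.6 km
Only Location 3 has all residuals ≈ 0.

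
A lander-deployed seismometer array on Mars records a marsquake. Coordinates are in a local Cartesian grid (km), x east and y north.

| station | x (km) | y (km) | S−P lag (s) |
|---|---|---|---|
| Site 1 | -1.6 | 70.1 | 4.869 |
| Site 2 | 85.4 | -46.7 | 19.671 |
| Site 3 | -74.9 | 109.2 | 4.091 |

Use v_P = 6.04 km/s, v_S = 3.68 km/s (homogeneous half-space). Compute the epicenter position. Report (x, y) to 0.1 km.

(-45.0, 84.9)

Distance from S−P lag: d = Δt · v_P v_S / (v_P − v_S) = Δt · (6.04·3.68)/(6.04−3.68) ≈ 9.4183·Δt.
So d_Site 1 = 45.86, d_Site 2 = 185.27, d_Site 3 = 38.53 km.
Circle about each station: (x + 1.6)² + (y − 70.1)² = 45.86²; (x − 85.4)² + (y + 46.7)² = 185.27²; (x + 74.9)² + (y − 109.2)² = 38.53².
Subtracting pairs of circle equations eliminates x²+y² and gives linear equations (the radical axes):
174.0 x − 233.6 y = -27664.35
-146.6 x + 78.2 y = 13236.66
Solving the 2×2 system: x ≈ -45.0, y ≈ 84.9 km.
Check against Site 1 (with the unrounded x, y): √((x + 1.6)²+(y − 70.1)²) = 45.86 ≈ 45.86 km. ✓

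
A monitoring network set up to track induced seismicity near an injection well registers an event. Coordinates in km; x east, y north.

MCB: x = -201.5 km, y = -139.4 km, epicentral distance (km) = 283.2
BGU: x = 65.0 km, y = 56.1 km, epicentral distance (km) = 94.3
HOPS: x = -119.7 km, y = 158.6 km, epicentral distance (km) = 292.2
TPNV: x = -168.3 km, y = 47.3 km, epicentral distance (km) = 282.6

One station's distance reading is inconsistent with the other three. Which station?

MCB

Solve using three stations at a time. Using BGU, HOPS, TPNV (subtract circle equations pairwise → linear system) gives (x, y) ≈ (103.5, -29.9).
Distances from that point to each station vs reported:
  MCB: calculated 324.1 vs reported 283.2 → residual 40.9 km
  BGU: calculated 94.3 vs reported 94.3 → residual 0.0 km
  HOPS: calculated 292.2 vs reported 292.2 → residual 0.0 km
  TPNV: calculated 282.6 vs reported 282.6 → residual 0.0 km
BGU, HOPS, TPNV are mutually consistent (residuals ≈ 0); MCB is off by 40.9 km.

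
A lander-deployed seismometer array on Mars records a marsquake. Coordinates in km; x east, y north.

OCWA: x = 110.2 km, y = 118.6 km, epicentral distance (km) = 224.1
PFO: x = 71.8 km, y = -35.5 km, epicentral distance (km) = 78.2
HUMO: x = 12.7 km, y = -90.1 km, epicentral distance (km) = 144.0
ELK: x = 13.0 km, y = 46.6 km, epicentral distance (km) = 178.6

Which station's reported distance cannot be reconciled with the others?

HUMO

Solve using three stations at a time. Using OCWA, PFO, ELK (subtract circle equations pairwise → linear system) gives (x, y) ≈ (106.6, -105.5).
Distances from that point to each station vs reported:
  OCWA: calculated 224.1 vs reported 224.1 → residual 0.0 km
  PFO: calculated 78.2 vs reported 78.2 → residual 0.0 km
  HUMO: calculated 95.2 vs reported 144.0 → residual 48.8 km
  ELK: calculated 178.6 vs reported 178.6 → residual 0.0 km
OCWA, PFO, ELK are mutually consistent (residuals ≈ 0); HUMO is off by 48.8 km.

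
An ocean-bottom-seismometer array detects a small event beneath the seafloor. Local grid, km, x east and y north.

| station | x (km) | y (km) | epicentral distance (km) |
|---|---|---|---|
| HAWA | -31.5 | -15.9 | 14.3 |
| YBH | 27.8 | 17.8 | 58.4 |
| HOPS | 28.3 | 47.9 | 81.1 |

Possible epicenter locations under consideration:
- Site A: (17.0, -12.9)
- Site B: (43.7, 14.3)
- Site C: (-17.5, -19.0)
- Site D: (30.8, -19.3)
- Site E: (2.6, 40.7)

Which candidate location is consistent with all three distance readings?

For each candidate, compare |candidate − station| to the reported distance:
Site A: residuals HAWA 34.3, YBH 25.9, HOPS 19.3 → max 34.3 km
Site B: residuals HAWA 66.7, YBH 42.1, HOPS 44.1 → max 66.7 km
Site C: residuals HAWA 0.0, YBH 0.0, HOPS 0.0 → max 0.0 km
Site D: residuals HAWA 48.1, YBH 21.2, HOPS 13.9 → max 48.1 km
Site E: residuals HAWA 51.8, YBH 24.3, HOPS 54.4 → max 54.4 km
Only Site C has all residuals ≈ 0.

Site C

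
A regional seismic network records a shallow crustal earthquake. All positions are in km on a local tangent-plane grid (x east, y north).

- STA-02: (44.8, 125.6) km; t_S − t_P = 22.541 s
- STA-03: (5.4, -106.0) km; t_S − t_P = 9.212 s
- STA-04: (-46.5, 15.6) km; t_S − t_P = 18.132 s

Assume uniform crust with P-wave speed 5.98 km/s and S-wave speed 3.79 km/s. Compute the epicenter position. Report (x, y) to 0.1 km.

Distance from S−P lag: d = Δt · v_P v_S / (v_P − v_S) = Δt · (5.98·3.79)/(5.98−3.79) ≈ 10.3489·Δt.
So d_STA-02 = 233.28, d_STA-03 = 95.33, d_STA-04 = 187.65 km.
Circle about each station: (x − 44.8)² + (y − 125.6)² = 233.28²; (x − 5.4)² + (y + 106.0)² = 95.33²; (x + 46.5)² + (y − 15.6)² = 187.65².
Subtracting pairs of circle equations eliminates x²+y² and gives linear equations (the radical axes):
-78.8 x − 463.2 y = 38814.51
-182.6 x − 220.0 y = 3830.25
Solving the 2×2 system: x ≈ 100.6, y ≈ -100.9 km.

(100.6, -100.9)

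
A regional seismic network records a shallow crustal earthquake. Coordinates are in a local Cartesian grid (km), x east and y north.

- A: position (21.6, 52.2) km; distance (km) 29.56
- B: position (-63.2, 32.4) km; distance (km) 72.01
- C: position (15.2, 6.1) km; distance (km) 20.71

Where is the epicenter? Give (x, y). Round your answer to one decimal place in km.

Circle about each station: (x − 21.6)² + (y − 52.2)² = 29.56²; (x + 63.2)² + (y − 32.4)² = 72.01²; (x − 15.2)² + (y − 6.1)² = 20.71².
Subtracting pairs of circle equations eliminates x²+y² and gives linear equations (the radical axes):
-169.6 x − 39.6 y = -2459.05
-12.8 x − 92.2 y = -2478.26
Solving the 2×2 system: x ≈ 8.5, y ≈ 25.7 km.
Check against A (with the unrounded x, y): √((x − 21.6)²+(y − 52.2)²) = 29.56 ≈ 29.56 km. ✓

8.5 km east, 25.7 km north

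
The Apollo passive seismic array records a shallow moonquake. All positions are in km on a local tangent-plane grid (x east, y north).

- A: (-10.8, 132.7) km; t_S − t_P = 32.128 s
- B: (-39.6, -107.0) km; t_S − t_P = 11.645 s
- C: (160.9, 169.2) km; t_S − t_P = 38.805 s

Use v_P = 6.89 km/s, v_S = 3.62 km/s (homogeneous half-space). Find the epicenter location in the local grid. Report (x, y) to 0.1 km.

49.2 km east, -104.9 km north

Distance from S−P lag: d = Δt · v_P v_S / (v_P − v_S) = Δt · (6.89·3.62)/(6.89−3.62) ≈ 7.6275·Δt.
So d_A = 245.06, d_B = 88.82, d_C = 295.98 km.
Circle about each station: (x + 10.8)² + (y − 132.7)² = 245.06²; (x + 39.6)² + (y + 107.0)² = 88.82²; (x − 160.9)² + (y − 169.2)² = 295.98².
Subtracting the A equation from the B and C equations removes the quadratic terms:
-57.6 x − 479.4 y = 47456.64
343.4 x + 73.0 y = 9241.76
Solving the 2×2 system: x ≈ 49.2, y ≈ -104.9 km.
Check against A (with the unrounded x, y): √((x + 10.8)²+(y − 132.7)²) = 245.07 ≈ 245.06 km. ✓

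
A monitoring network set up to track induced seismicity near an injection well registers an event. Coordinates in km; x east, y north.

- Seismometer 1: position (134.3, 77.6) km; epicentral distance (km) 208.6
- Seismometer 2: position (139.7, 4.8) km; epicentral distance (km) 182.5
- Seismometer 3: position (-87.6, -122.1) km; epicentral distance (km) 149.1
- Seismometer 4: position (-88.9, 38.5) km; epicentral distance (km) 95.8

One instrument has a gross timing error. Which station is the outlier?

Solve using three stations at a time. Using Seismometer 1, Seismometer 2, Seismometer 4 (subtract circle equations pairwise → linear system) gives (x, y) ≈ (-36.7, -41.8).
Distances from that point to each station vs reported:
  Seismometer 1: calculated 208.6 vs reported 208.6 → residual 0.0 km
  Seismometer 2: calculated 182.5 vs reported 182.5 → residual 0.0 km
  Seismometer 3: calculated 95.1 vs reported 149.1 → residual 54.0 km
  Seismometer 4: calculated 95.8 vs reported 95.8 → residual 0.0 km
Seismometer 1, Seismometer 2, Seismometer 4 are mutually consistent (residuals ≈ 0); Seismometer 3 is off by 54.0 km.

Seismometer 3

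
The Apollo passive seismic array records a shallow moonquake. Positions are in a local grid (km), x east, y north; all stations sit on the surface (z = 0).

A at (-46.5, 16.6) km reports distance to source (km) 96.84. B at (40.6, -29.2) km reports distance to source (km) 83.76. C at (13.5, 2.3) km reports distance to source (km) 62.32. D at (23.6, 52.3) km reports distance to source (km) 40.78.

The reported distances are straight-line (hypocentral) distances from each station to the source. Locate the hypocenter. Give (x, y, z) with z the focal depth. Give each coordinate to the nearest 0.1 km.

Each station gives a sphere (x−x_i)² + (y−y_i)² + z² = d_i² (stations at z=0).
Subtracting the A sphere from B and C: z² cancels, leaving linear equations in x and y:
174.2 x − 91.6 y = 2425.44
120.0 x − 28.6 y = 3243.93
Solving: x ≈ 37.900, y ≈ 45.598 km (keep extra digits for the depth step; rounded: 37.9, 45.6).
Then from the A sphere: z² = 96.84² − (x + 46.5)² − (y − 16.6)² with x = 37.900, y = 45.598, so z ≈ 37.600 ≈ 37.6 km.

(37.9, 45.6, 37.6)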